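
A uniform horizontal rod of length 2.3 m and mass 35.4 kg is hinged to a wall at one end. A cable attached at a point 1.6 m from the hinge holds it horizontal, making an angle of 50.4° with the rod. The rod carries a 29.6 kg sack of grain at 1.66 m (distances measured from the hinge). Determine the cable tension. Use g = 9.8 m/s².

T ≈ 714 N

About the hinge:
Beam weight: 35.4 × 9.8 = 346.9 N down at 1.15 m → arm 1.15 m, τ = 346.9 × 1.15 = 398.9 N·m clockwise.
Sack of grain: 29.6 × 9.8 = 290.1 N down at 1.66 m → arm 1.66 m, τ = 290.1 × 1.66 = 481.6 N·m clockwise.
Total clockwise load moment = 880.5 N·m.
The cable tension T acts at 1.6 m; only its component perpendicular to the rod, T sinθ, produces torque. sin 50.4° = 0.7705.
Στ = 0 ⇒ T × 1.6 × 0.7705 = 880.5 ⇒ T = 880.5 / 1.233 = 714 N.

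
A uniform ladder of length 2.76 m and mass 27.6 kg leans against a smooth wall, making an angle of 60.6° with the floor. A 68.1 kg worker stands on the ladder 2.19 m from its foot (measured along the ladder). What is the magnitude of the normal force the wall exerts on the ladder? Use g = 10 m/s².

N_wall ≈ 382 N

Taking torques about the foot of the ladder:
Ladder weight 27.6×10 = 276 N acts at 1.38 m along the ladder; its horizontal arm is 1.38·cos60.6° = 0.6774 m → τ = 187 N·m clockwise.
Worker: 68.1×10 = 681 N at 2.19 m → arm 1.075 m → τ = 732.1 N·m clockwise.
Wall normal N acts horizontally at the top; its moment arm is the height L sinθ = 2.76·sin60.6° = 2.405 m, counterclockwise.
Setting net torque to zero: N × 2.405 = 919.1 → N = 382 N.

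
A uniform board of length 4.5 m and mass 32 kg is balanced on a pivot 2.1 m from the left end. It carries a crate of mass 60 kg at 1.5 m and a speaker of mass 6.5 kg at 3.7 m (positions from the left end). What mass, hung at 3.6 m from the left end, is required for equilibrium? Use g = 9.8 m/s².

Take moments about the pivot (at 2.1 m from the left end).
Beam weight: 32 × 9.8 = 313.6 N down at 2.25 m → arm 0.15 m, τ = 313.6 × 0.15 = 47.04 N·m clockwise.
Crate: 60 × 9.8 = 588 N down at 1.5 m → arm 0.6 m, τ = 588 × 0.6 = 352.8 N·m counterclockwise.
Speaker: 6.5 × 9.8 = 63.7 N down at 3.7 m → arm 1.6 m, τ = 63.7 × 1.6 = 101.9 N·m clockwise.
Net moment of known loads = 203.9 N·m counterclockwise.
An unknown mass m at 3.6 m has arm 1.5 m; its moment is m·g·1.5 clockwise.
For rotational equilibrium, m × 9.8 × 1.5 = 203.9, so m = 203.9 / (9.8 × 1.5) = 13.9 kg.

m ≈ 13.9 kg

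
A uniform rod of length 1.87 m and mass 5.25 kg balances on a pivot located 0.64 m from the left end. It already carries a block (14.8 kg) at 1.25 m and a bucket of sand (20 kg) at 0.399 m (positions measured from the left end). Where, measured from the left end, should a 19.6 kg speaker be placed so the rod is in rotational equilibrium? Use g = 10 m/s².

x ≈ 0.346 m from the left end

About the pivot (at 0.64 m from the left end):
Beam weight: 5.25 × 10 = 52.5 N down at 0.935 m → arm 0.295 m, τ = 52.5 × 0.295 = 15.49 N·m clockwise.
Block: 14.8 × 10 = 148 N down at 1.25 m → arm 0.61 m, τ = 148 × 0.61 = 90.28 N·m clockwise.
Bucket of sand: 20 × 10 = 200 N down at 0.399 m → arm 0.241 m, τ = 200 × 0.241 = 48.2 N·m counterclockwise.
Net moment of existing loads = 57.57 N·m clockwise.
The speaker weighs 19.6 × 10 = 196 N and must supply an equal counterclockwise moment, so its lever arm about the pivot is 57.57 / 196 = 0.294 m.
That puts it at 0.64 − 0.294 = 0.346 m from the left end.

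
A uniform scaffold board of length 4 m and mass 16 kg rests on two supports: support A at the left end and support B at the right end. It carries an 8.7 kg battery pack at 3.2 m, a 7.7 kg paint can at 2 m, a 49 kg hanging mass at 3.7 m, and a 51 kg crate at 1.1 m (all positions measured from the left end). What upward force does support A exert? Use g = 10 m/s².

Sum moments about support B (its reaction then has zero moment arm).
Beam weight: 16 × 10 = 160 N down at 2 m → arm 2 m, τ = 160 × 2 = 320 N·m counterclockwise.
Battery pack: 8.7 × 10 = 87 N down at 3.2 m → arm 0.8 m, τ = 87 × 0.8 = 69.6 N·m counterclockwise.
Paint can: 7.7 × 10 = 77 N down at 2 m → arm 2 m, τ = 77 × 2 = 154 N·m counterclockwise.
Hanging mass: 49 × 10 = 490 N down at 3.7 m → arm 0.3 m, τ = 490 × 0.3 = 147 N·m counterclockwise.
Crate: 51 × 10 = 510 N down at 1.1 m → arm 2.9 m, τ = 510 × 2.9 = 1479 N·m counterclockwise.
Net load moment about support B = 2170 N·m counterclockwise.
Reaction R at support A is upward at 0 m, arm 4 m → moment R × 4 clockwise.
Balancing moments: R × 4 = 2170, giving R = 542 N.

R_A ≈ 542 N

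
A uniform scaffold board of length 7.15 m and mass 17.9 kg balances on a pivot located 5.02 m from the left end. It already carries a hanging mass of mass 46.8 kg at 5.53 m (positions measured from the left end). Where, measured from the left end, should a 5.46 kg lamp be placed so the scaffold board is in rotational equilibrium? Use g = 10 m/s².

Choose the pivot (at 5.02 m from the left end) as the axis so the support reaction has zero arm there.
Beam weight: 17.9 × 10 = 179 N down at 3.575 m → arm 1.445 m, τ = 179 × 1.445 = 258.7 N·m counterclockwise.
Hanging mass: 46.8 × 10 = 468 N down at 5.53 m → arm 0.51 m, τ = 468 × 0.51 = 238.7 N·m clockwise.
Net moment of existing loads = 20 N·m counterclockwise.
The lamp weighs 5.46 × 10 = 54.6 N and must supply an equal clockwise moment, so its lever arm about the pivot is 20 / 54.6 = 0.366 m.
That puts it at 5.02 + 0.366 = 5.39 m from the left end.

x ≈ 5.39 m from the left end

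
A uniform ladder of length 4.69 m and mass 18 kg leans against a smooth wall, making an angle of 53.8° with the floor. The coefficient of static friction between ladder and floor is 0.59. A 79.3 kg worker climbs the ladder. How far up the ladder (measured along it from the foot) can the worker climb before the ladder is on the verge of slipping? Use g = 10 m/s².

About the foot of the ladder:
Ladder weight 18×10 = 180 N acts at 2.345 m along the ladder; its horizontal arm is 2.345·cos53.8° = 1.385 m → τ = 249.3 N·m clockwise.
Worker weight 79.3×10 = 793 N at distance d → arm d·cos53.8° → τ = 793·d·0.5906 clockwise.
Wall normal N at the top has arm L sinθ = 3.785 m counterclockwise, so Στ = 0 gives N·3.785 = 249.3 + 468.3·d.
ΣFy = 0 ⇒ N_floor = 973 N, so the maximum friction is μ_s·N_floor = 0.59×973 = 574.1 N. ΣFx = 0 ⇒ N_wall = f, so at the slipping point N = 574.1 N.
Substituting: 574.1×3.785 = 249.3 + 468.3·d ⇒ d = (2173 − 249.3) / 468.3 = 4.11 m.

d ≈ 4.11 m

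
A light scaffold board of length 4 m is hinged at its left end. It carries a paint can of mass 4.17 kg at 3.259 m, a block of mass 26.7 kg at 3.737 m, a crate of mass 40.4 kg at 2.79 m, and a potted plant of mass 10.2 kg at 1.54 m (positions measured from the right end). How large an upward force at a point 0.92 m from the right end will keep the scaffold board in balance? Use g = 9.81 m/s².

Taking torques about the left end:
Paint can: 4.17 × 9.81 = 40.91 N down at 3.259 m → arm 0.741 m, τ = 40.91 × 0.741 = 30.31 N·m clockwise.
Block: 26.7 × 9.81 = 261.9 N down at 3.737 m → arm 0.263 m, τ = 261.9 × 0.263 = 68.88 N·m clockwise.
Crate: 40.4 × 9.81 = 396.3 N down at 2.79 m → arm 1.21 m, τ = 396.3 × 1.21 = 479.5 N·m clockwise.
Potted plant: 10.2 × 9.81 = 100.1 N down at 1.54 m → arm 2.46 m, τ = 100.1 × 2.46 = 246.2 N·m clockwise.
Net moment of the loads = 824.9 N·m clockwise.
The upward force F acts at a point 0.92 m from the right end, arm 3.08 m, giving F × 3.08 counterclockwise.
Setting net torque to zero: F × 3.08 = 824.9 → F = 824.9 / 3.08 = 268 N.

F ≈ 268 N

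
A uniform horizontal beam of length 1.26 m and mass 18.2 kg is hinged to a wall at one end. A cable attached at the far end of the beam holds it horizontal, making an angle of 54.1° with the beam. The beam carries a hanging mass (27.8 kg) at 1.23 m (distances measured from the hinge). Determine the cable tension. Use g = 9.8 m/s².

Taking torques about the hinge:
Beam weight: 18.2 × 9.8 = 178.4 N down at 0.63 m → arm 0.63 m, τ = 178.4 × 0.63 = 112.4 N·m clockwise.
Hanging mass: 27.8 × 9.8 = 272.4 N down at 1.23 m → arm 1.23 m, τ = 272.4 × 1.23 = 335.1 N·m clockwise.
Total clockwise load moment = 447.5 N·m.
The cable tension T acts at 1.26 m; only its component perpendicular to the beam, T sinθ, produces torque. sin 54.1° = 0.81.
Balancing moments: T × 1.26 × 0.81 = 447.5, giving T = 447.5 / 1.021 = 438 N.

T ≈ 438 N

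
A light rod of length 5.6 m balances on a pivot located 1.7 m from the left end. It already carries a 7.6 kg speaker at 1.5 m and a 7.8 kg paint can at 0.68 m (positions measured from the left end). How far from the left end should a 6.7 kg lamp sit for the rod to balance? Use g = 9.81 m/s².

x ≈ 3.11 m from the left end

Take moments about the pivot (at 1.7 m from the left end).
Speaker: 7.6 × 9.81 = 74.56 N down at 1.5 m → arm 0.2 m, τ = 74.56 × 0.2 = 14.91 N·m counterclockwise.
Paint can: 7.8 × 9.81 = 76.52 N down at 0.68 m → arm 1.02 m, τ = 76.52 × 1.02 = 78.05 N·m counterclockwise.
Net moment of existing loads = 92.96 N·m counterclockwise.
The lamp weighs 6.7 × 9.81 = 65.73 N and must supply an equal clockwise moment, so its lever arm about the pivot is 92.96 / 65.73 = 1.41 m.
That puts it at 1.7 + 1.41 = 3.11 m from the left end.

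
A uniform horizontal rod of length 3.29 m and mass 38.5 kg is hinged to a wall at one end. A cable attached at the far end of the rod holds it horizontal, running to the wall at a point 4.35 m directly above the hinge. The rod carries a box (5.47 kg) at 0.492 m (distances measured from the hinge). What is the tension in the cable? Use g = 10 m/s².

Taking torques about the hinge:
Beam weight: 38.5 × 10 = 385 N down at 1.645 m → arm 1.645 m, τ = 385 × 1.645 = 633.3 N·m clockwise.
Box: 5.47 × 10 = 54.7 N down at 0.492 m → arm 0.492 m, τ = 54.7 × 0.492 = 26.91 N·m clockwise.
Total clockwise load moment = 660.2 N·m.
The cable tension T acts at 3.29 m; only its component perpendicular to the rod, T sinθ, produces torque. sinθ = h/√(h²+d²) = 4.35/√(4.35²+3.29²) = 0.7976.
Balancing moments: T × 3.29 × 0.7976 = 660.2, giving T = 660.2 / 2.624 = 252 N.

T ≈ 252 N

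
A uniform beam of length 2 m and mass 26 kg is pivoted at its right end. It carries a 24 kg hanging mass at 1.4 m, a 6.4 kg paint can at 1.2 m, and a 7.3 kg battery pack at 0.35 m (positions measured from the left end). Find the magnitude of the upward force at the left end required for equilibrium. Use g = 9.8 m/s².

Choose the right end as the axis so the unknown pivot reaction has zero arm there.
Beam weight: 26 × 9.8 = 254.8 N down at 1 m → arm 1 m, τ = 254.8 × 1 = 254.8 N·m counterclockwise.
Hanging mass: 24 × 9.8 = 235.2 N down at 1.4 m → arm 0.6 m, τ = 235.2 × 0.6 = 141.1 N·m counterclockwise.
Paint can: 6.4 × 9.8 = 62.72 N down at 1.2 m → arm 0.8 m, τ = 62.72 × 0.8 = 50.18 N·m counterclockwise.
Battery pack: 7.3 × 9.8 = 71.54 N down at 0.35 m → arm 1.65 m, τ = 71.54 × 1.65 = 118 N·m counterclockwise.
Net moment of the loads = 564.1 N·m counterclockwise.
The upward force F acts at the left end, arm 2 m, giving F × 2 clockwise.
Setting net torque to zero: F × 2 = 564.1 → F = 564.1 / 2 = 282 N.

F ≈ 282 N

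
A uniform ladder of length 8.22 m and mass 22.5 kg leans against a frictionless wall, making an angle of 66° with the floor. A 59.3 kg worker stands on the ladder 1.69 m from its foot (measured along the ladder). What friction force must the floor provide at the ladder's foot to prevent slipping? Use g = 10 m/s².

f ≈ 104 N

Choose the foot of the ladder as the axis so the floor normal and friction both act there and drop out.
Ladder weight 22.5×10 = 225 N acts at 4.11 m along the ladder; its horizontal arm is 4.11·cos66° = 1.672 m → τ = 376.2 N·m clockwise.
Worker: 59.3×10 = 593 N at 1.69 m → arm 0.6874 m → τ = 407.6 N·m clockwise.
Wall normal N acts horizontally at the top; its moment arm is the height L sinθ = 8.22·sin66° = 7.509 m, counterclockwise.
Στ = 0 ⇒ N × 7.509 = 783.8 ⇒ N = 104 N.
ΣFx = 0: friction at the foot balances the wall's push, so f = N_wall = 104 N.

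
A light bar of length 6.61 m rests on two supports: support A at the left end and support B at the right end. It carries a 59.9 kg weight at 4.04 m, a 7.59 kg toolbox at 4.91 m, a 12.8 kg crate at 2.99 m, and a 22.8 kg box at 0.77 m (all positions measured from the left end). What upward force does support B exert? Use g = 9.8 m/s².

Sum moments about support A (its reaction then has zero moment arm).
Weight: 59.9 × 9.8 = 587 N down at 4.04 m → arm 4.04 m, τ = 587 × 4.04 = 2371 N·m clockwise.
Toolbox: 7.59 × 9.8 = 74.38 N down at 4.91 m → arm 4.91 m, τ = 74.38 × 4.91 = 365.2 N·m clockwise.
Crate: 12.8 × 9.8 = 125.4 N down at 2.99 m → arm 2.99 m, τ = 125.4 × 2.99 = 374.9 N·m clockwise.
Box: 22.8 × 9.8 = 223.4 N down at 0.77 m → arm 0.77 m, τ = 223.4 × 0.77 = 172 N·m clockwise.
Net load moment about support A = 3283 N·m clockwise.
Reaction R at support B is upward at 6.61 m, arm 6.61 m → moment R × 6.61 counterclockwise.
Balancing moments: R × 6.61 = 3283, giving R = 497 N.

R_B ≈ 497 N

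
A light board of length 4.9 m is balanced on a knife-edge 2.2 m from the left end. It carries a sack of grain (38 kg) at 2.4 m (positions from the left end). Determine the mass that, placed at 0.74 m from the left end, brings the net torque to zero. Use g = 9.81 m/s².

m ≈ 5.21 kg

About the knife-edge (at 2.2 m from the left end):
Sack of grain: 38 × 9.81 = 372.8 N down at 2.4 m → arm 0.2 m, τ = 372.8 × 0.2 = 74.56 N·m clockwise.
Net moment of known loads = 74.56 N·m clockwise.
An unknown mass m at 0.74 m has arm 1.46 m; its moment is m·g·1.46 counterclockwise.
For rotational equilibrium, m × 9.81 × 1.46 = 74.56, so m = 74.56 / (9.81 × 1.46) = 5.21 kg.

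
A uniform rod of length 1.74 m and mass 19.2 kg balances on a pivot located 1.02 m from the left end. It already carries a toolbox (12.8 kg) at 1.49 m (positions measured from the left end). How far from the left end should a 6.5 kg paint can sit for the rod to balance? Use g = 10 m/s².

x ≈ 0.538 m from the left end

About the pivot (at 1.02 m from the left end):
Beam weight: 19.2 × 10 = 192 N down at 0.87 m → arm 0.15 m, τ = 192 × 0.15 = 28.8 N·m counterclockwise.
Toolbox: 12.8 × 10 = 128 N down at 1.49 m → arm 0.47 m, τ = 128 × 0.47 = 60.16 N·m clockwise.
Net moment of existing loads = 31.36 N·m clockwise.
The paint can weighs 6.5 × 10 = 65 N and must supply an equal counterclockwise moment, so its lever arm about the pivot is 31.36 / 65 = 0.482 m.
That puts it at 1.02 − 0.482 = 0.538 m from the left end.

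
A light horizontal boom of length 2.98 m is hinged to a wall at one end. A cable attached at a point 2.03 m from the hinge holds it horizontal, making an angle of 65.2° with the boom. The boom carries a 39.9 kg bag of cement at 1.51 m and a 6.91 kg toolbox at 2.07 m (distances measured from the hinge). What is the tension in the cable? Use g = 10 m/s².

Sum moments about the hinge (the unknown hinge reaction has zero arm there).
Bag of cement: 39.9 × 10 = 399 N down at 1.51 m → arm 1.51 m, τ = 399 × 1.51 = 602.5 N·m clockwise.
Toolbox: 6.91 × 10 = 69.1 N down at 2.07 m → arm 2.07 m, τ = 69.1 × 2.07 = 143 N·m clockwise.
Total clockwise load moment = 745.5 N·m.
The cable tension T acts at 2.03 m; only its component perpendicular to the boom, T sinθ, produces torque. sin 65.2° = 0.9078.
Στ = 0 ⇒ T × 2.03 × 0.9078 = 745.5 ⇒ T = 745.5 / 1.843 = 405 N.

T ≈ 405 N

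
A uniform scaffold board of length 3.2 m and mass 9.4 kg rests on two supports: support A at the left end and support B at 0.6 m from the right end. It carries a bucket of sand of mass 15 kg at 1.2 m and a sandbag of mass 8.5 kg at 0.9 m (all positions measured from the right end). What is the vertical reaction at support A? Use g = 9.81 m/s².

R_A ≈ 79 N

Sum moments about support B (its reaction then has zero moment arm).
Beam weight: 9.4 × 9.81 = 92.21 N down at 1.6 m → arm 1 m, τ = 92.21 × 1 = 92.21 N·m counterclockwise.
Bucket of sand: 15 × 9.81 = 147.2 N down at 1.2 m → arm 0.6 m, τ = 147.2 × 0.6 = 88.32 N·m counterclockwise.
Sandbag: 8.5 × 9.81 = 83.39 N down at 0.9 m → arm 0.3 m, τ = 83.39 × 0.3 = 25.02 N·m counterclockwise.
Net load moment about support B = 205.5 N·m counterclockwise.
Reaction R at support A is upward at 3.2 m, arm 2.6 m → moment R × 2.6 clockwise.
For rotational equilibrium, R × 2.6 = 205.5, so R = 79 N.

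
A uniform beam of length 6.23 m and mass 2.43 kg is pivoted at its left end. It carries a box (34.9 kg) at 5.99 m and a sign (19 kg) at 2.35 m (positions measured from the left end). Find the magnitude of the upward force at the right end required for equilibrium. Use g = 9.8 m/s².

F ≈ 411 N

About the left end:
Beam weight: 2.43 × 9.8 = 23.81 N down at 3.115 m → arm 3.115 m, τ = 23.81 × 3.115 = 74.17 N·m clockwise.
Box: 34.9 × 9.8 = 342 N down at 5.99 m → arm 5.99 m, τ = 342 × 5.99 = 2049 N·m clockwise.
Sign: 19 × 9.8 = 186.2 N down at 2.35 m → arm 2.35 m, τ = 186.2 × 2.35 = 437.6 N·m clockwise.
Net moment of the loads = 2561 N·m clockwise.
The upward force F acts at the right end, arm 6.23 m, giving F × 6.23 counterclockwise.
For rotational equilibrium, F × 6.23 = 2561, so F = 2561 / 6.23 = 411 N.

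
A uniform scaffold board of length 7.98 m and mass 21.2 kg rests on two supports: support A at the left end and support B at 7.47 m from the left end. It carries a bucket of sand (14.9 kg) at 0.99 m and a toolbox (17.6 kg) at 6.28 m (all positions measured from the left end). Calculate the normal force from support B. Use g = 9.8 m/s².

About support A:
Beam weight: 21.2 × 9.8 = 207.8 N down at 3.99 m → arm 3.99 m, τ = 207.8 × 3.99 = 829.1 N·m clockwise.
Bucket of sand: 14.9 × 9.8 = 146 N down at 0.99 m → arm 0.99 m, τ = 146 × 0.99 = 144.5 N·m clockwise.
Toolbox: 17.6 × 9.8 = 172.5 N down at 6.28 m → arm 6.28 m, τ = 172.5 × 6.28 = 1083 N·m clockwise.
Net load moment about support A = 2057 N·m clockwise.
Reaction R at support B is upward at 7.47 m, arm 7.47 m → moment R × 7.47 counterclockwise.
Στ = 0 ⇒ R × 7.47 = 2057 ⇒ R = 275 N.

R_B ≈ 275 N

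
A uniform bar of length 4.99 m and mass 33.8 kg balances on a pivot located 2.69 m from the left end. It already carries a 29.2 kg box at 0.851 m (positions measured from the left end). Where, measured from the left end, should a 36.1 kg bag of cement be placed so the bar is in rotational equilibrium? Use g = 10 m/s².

x ≈ 4.36 m from the left end

Take moments about the pivot (at 2.69 m from the left end).
Beam weight: 33.8 × 10 = 338 N down at 2.495 m → arm 0.195 m, τ = 338 × 0.195 = 65.91 N·m counterclockwise.
Box: 29.2 × 10 = 292 N down at 0.851 m → arm 1.839 m, τ = 292 × 1.839 = 537 N·m counterclockwise.
Net moment of existing loads = 602.9 N·m counterclockwise.
The bag of cement weighs 36.1 × 10 = 361 N and must supply an equal clockwise moment, so its lever arm about the pivot is 602.9 / 361 = 1.67 m.
That puts it at 2.69 + 1.67 = 4.36 m from the left end.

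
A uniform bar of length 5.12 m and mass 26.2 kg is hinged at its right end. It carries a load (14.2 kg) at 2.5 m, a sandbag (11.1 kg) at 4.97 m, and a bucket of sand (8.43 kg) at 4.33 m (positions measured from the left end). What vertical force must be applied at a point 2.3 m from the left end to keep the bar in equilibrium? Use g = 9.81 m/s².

Choose the right end as the axis so the unknown pivot reaction has zero arm there.
Beam weight: 26.2 × 9.81 = 257 N down at 2.56 m → arm 2.56 m, τ = 257 × 2.56 = 657.9 N·m counterclockwise.
Load: 14.2 × 9.81 = 139.3 N down at 2.5 m → arm 2.62 m, τ = 139.3 × 2.62 = 365 N·m counterclockwise.
Sandbag: 11.1 × 9.81 = 108.9 N down at 4.97 m → arm 0.15 m, τ = 108.9 × 0.15 = 16.34 N·m counterclockwise.
Bucket of sand: 8.43 × 9.81 = 82.7 N down at 4.33 m → arm 0.79 m, τ = 82.7 × 0.79 = 65.33 N·m counterclockwise.
Net moment of the loads = 1105 N·m counterclockwise.
The upward force F acts at a point 2.3 m from the left end, arm 2.82 m, giving F × 2.82 clockwise.
Setting net torque to zero: F × 2.82 = 1105 → F = 1105 / 2.82 = 392 N.

F ≈ 392 N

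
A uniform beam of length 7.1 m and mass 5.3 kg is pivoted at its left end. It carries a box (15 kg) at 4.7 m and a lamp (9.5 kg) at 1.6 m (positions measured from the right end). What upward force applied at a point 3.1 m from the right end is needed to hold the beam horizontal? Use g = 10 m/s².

Take moments about the left end.
Beam weight: 5.3 × 10 = 53 N down at 3.55 m → arm 3.55 m, τ = 53 × 3.55 = 188.1 N·m clockwise.
Box: 15 × 10 = 150 N down at 4.7 m → arm 2.4 m, τ = 150 × 2.4 = 360 N·m clockwise.
Lamp: 9.5 × 10 = 95 N down at 1.6 m → arm 5.5 m, τ = 95 × 5.5 = 522.5 N·m clockwise.
Net moment of the loads = 1071 N·m clockwise.
The upward force F acts at a point 3.1 m from the right end, arm 4 m, giving F × 4 counterclockwise.
Στ = 0 ⇒ F × 4 = 1071 ⇒ F = 1071 / 4 = 268 N.

F ≈ 268 N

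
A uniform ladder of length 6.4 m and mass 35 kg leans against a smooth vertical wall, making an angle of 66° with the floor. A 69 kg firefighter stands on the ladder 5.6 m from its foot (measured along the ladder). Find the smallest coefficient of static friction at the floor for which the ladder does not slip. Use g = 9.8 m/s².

Taking torques about the foot of the ladder:
Ladder weight 35×9.8 = 343 N acts at 3.2 m along the ladder; its horizontal arm is 3.2·cos66° = 1.302 m → τ = 446.6 N·m clockwise.
Firefighter: 69×9.8 = 676.2 N at 5.6 m → arm 2.278 m → τ = 1540 N·m clockwise.
Wall normal N acts horizontally at the top; its moment arm is the height L sinθ = 6.4·sin66° = 5.847 m, counterclockwise.
Στ = 0 ⇒ N × 5.847 = 1987 ⇒ N = 339.8 N.
ΣFx = 0 ⇒ f = N_wall = 339.8 N. ΣFy = 0 ⇒ N_floor = 1019 N.
μ_min = f / N_floor = 339.8 / 1019 = 0.333.

μ_min ≈ 0.333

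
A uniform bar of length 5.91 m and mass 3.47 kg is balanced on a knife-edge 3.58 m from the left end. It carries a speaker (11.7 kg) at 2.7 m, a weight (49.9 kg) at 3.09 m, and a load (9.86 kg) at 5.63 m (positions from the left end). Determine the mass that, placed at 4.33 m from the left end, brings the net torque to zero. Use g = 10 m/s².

m ≈ 22.3 kg

Sum moments about the knife-edge (at 3.58 m from the left end) (the support reaction has zero arm there).
Beam weight: 3.47 × 10 = 34.7 N down at 2.955 m → arm 0.625 m, τ = 34.7 × 0.625 = 21.69 N·m counterclockwise.
Speaker: 11.7 × 10 = 117 N down at 2.7 m → arm 0.88 m, τ = 117 × 0.88 = 103 N·m counterclockwise.
Weight: 49.9 × 10 = 499 N down at 3.09 m → arm 0.49 m, τ = 499 × 0.49 = 244.5 N·m counterclockwise.
Load: 9.86 × 10 = 98.6 N down at 5.63 m → arm 2.05 m, τ = 98.6 × 2.05 = 202.1 N·m clockwise.
Net moment of known loads = 167.1 N·m counterclockwise.
An unknown mass m at 4.33 m has arm 0.75 m; its moment is m·g·0.75 clockwise.
Setting net torque to zero: m × 10 × 0.75 = 167.1 → m = 167.1 / (10 × 0.75) = 22.3 kg.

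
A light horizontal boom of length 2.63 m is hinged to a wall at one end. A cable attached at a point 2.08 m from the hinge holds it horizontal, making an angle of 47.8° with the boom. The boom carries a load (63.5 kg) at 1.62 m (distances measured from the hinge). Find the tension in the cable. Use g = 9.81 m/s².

T ≈ 655 N

About the hinge:
Load: 63.5 × 9.81 = 622.9 N down at 1.62 m → arm 1.62 m, τ = 622.9 × 1.62 = 1009 N·m clockwise.
Total clockwise load moment = 1009 N·m.
The cable tension T acts at 2.08 m; only its component perpendicular to the boom, T sinθ, produces torque. sin 47.8° = 0.7408.
Στ = 0 ⇒ T × 2.08 × 0.7408 = 1009 ⇒ T = 1009 / 1.541 = 655 N.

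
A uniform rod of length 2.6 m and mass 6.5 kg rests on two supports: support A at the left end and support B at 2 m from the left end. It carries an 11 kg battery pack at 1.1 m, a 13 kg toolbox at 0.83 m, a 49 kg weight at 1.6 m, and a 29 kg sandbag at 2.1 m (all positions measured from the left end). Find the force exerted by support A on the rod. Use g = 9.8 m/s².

Take moments about support B.
Beam weight: 6.5 × 9.8 = 63.7 N down at 1.3 m → arm 0.7 m, τ = 63.7 × 0.7 = 44.59 N·m counterclockwise.
Battery pack: 11 × 9.8 = 107.8 N down at 1.1 m → arm 0.9 m, τ = 107.8 × 0.9 = 97.02 N·m counterclockwise.
Toolbox: 13 × 9.8 = 127.4 N down at 0.83 m → arm 1.17 m, τ = 127.4 × 1.17 = 149.1 N·m counterclockwise.
Weight: 49 × 9.8 = 480.2 N down at 1.6 m → arm 0.4 m, τ = 480.2 × 0.4 = 192.1 N·m counterclockwise.
Sandbag: 29 × 9.8 = 284.2 N down at 2.1 m → arm 0.1 m, τ = 284.2 × 0.1 = 28.42 N·m clockwise.
Net load moment about support B = 454.4 N·m counterclockwise.
Reaction R at support A is upward at 0 m, arm 2 m → moment R × 2 clockwise.
Setting net torque to zero: R × 2 = 454.4 → R = 227 N.

R_A ≈ 227 N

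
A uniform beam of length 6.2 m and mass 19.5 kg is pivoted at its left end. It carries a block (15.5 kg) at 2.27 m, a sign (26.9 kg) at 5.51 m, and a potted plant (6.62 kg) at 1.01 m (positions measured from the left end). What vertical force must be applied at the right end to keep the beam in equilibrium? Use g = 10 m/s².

Sum moments about the left end (the unknown pivot reaction has zero arm there).
Beam weight: 19.5 × 10 = 195 N down at 3.1 m → arm 3.1 m, τ = 195 × 3.1 = 604.5 N·m clockwise.
Block: 15.5 × 10 = 155 N down at 2.27 m → arm 2.27 m, τ = 155 × 2.27 = 351.9 N·m clockwise.
Sign: 26.9 × 10 = 269 N down at 5.51 m → arm 5.51 m, τ = 269 × 5.51 = 1482 N·m clockwise.
Potted plant: 6.62 × 10 = 66.2 N down at 1.01 m → arm 1.01 m, τ = 66.2 × 1.01 = 66.86 N·m clockwise.
Net moment of the loads = 2505 N·m clockwise.
The upward force F acts at the right end, arm 6.2 m, giving F × 6.2 counterclockwise.
Setting net torque to zero: F × 6.2 = 2505 → F = 2505 / 6.2 = 404 N.

F ≈ 404 N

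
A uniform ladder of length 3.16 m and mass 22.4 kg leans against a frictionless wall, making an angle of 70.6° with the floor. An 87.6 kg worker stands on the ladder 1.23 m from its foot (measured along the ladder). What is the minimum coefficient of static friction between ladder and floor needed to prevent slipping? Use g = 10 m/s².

μ_min ≈ 0.145

Take moments about the foot of the ladder.
Ladder weight 22.4×10 = 224 N acts at 1.58 m along the ladder; its horizontal arm is 1.58·cos70.6° = 0.5248 m → τ = 117.6 N·m clockwise.
Worker: 87.6×10 = 876 N at 1.23 m → arm 0.4086 m → τ = 357.9 N·m clockwise.
Wall normal N acts horizontally at the top; its moment arm is the height L sinθ = 3.16·sin70.6° = 2.981 m, counterclockwise.
Setting net torque to zero: N × 2.981 = 475.5 → N = 159.5 N.
ΣFx = 0 ⇒ f = N_wall = 159.5 N. ΣFy = 0 ⇒ N_floor = 1100 N.
μ_min = f / N_floor = 159.5 / 1100 = 0.145.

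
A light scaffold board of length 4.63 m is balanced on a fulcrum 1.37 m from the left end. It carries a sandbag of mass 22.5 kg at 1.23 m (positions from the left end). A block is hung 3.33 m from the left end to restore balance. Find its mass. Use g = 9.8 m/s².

m ≈ 1.61 kg

Take moments about the fulcrum (at 1.37 m from the left end).
Sandbag: 22.5 × 9.8 = 220.5 N down at 1.23 m → arm 0.14 m, τ = 220.5 × 0.14 = 30.87 N·m counterclockwise.
Net moment of known loads = 30.87 N·m counterclockwise.
An unknown mass m at 3.33 m has arm 1.96 m; its moment is m·g·1.96 clockwise.
For rotational equilibrium, m × 9.8 × 1.96 = 30.87, so m = 30.87 / (9.8 × 1.96) = 1.61 kg.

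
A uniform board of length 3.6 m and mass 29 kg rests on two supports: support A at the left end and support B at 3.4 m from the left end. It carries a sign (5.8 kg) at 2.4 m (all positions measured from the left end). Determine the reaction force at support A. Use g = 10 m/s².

Choose support B as the axis so its reaction then has zero moment arm.
Beam weight: 29 × 10 = 290 N down at 1.8 m → arm 1.6 m, τ = 290 × 1.6 = 464 N·m counterclockwise.
Sign: 5.8 × 10 = 58 N down at 2.4 m → arm 1 m, τ = 58 × 1 = 58 N·m counterclockwise.
Net load moment about support B = 522 N·m counterclockwise.
Reaction R at support A is upward at 0 m, arm 3.4 m → moment R × 3.4 clockwise.
Balancing moments: R × 3.4 = 522, giving R = 154 N.

R_A ≈ 154 N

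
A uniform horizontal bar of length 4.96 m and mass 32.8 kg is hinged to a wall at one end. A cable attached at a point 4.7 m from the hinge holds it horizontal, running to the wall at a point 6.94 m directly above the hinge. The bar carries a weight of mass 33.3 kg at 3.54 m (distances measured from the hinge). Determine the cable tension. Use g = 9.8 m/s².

T ≈ 502 N

Taking torques about the hinge:
Beam weight: 32.8 × 9.8 = 321.4 N down at 2.48 m → arm 2.48 m, τ = 321.4 × 2.48 = 797.1 N·m clockwise.
Weight: 33.3 × 9.8 = 326.3 N down at 3.54 m → arm 3.54 m, τ = 326.3 × 3.54 = 1155 N·m clockwise.
Total clockwise load moment = 1952 N·m.
The cable tension T acts at 4.7 m; only its component perpendicular to the bar, T sinθ, produces torque. sinθ = h/√(h²+d²) = 6.94/√(6.94²+4.7²) = 0.828.
For rotational equilibrium, T × 4.7 × 0.828 = 1952, so T = 1952 / 3.892 = 502 N.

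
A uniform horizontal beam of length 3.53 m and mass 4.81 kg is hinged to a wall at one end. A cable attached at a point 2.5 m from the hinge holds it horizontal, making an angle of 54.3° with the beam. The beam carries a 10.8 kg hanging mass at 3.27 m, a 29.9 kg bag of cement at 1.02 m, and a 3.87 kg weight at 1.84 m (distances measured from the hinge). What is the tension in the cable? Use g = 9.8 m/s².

Sum moments about the hinge (the unknown hinge reaction has zero arm there).
Beam weight: 4.81 × 9.8 = 47.14 N down at 1.765 m → arm 1.765 m, τ = 47.14 × 1.765 = 83.2 N·m clockwise.
Hanging mass: 10.8 × 9.8 = 105.8 N down at 3.27 m → arm 3.27 m, τ = 105.8 × 3.27 = 346 N·m clockwise.
Bag of cement: 29.9 × 9.8 = 293 N down at 1.02 m → arm 1.02 m, τ = 293 × 1.02 = 298.9 N·m clockwise.
Weight: 3.87 × 9.8 = 37.93 N down at 1.84 m → arm 1.84 m, τ = 37.93 × 1.84 = 69.79 N·m clockwise.
Total clockwise load moment = 797.9 N·m.
The cable tension T acts at 2.5 m; only its component perpendicular to the beam, T sinθ, produces torque. sin 54.3° = 0.8121.
Στ = 0 ⇒ T × 2.5 × 0.8121 = 797.9 ⇒ T = 797.9 / 2.03 = 393 N.

T ≈ 393 N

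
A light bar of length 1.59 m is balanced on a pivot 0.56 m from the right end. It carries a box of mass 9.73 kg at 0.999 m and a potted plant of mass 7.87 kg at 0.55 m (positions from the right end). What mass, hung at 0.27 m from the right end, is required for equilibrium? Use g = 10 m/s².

m ≈ 14.5 kg

Taking torques about the pivot (at 0.56 m from the right end):
Box: 9.73 × 10 = 97.3 N down at 0.999 m → arm 0.439 m, τ = 97.3 × 0.439 = 42.71 N·m counterclockwise.
Potted plant: 7.87 × 10 = 78.7 N down at 0.55 m → arm 0.01 m, τ = 78.7 × 0.01 = 0.787 N·m clockwise.
Net moment of known loads = 41.92 N·m counterclockwise.
An unknown mass m at 0.27 m has arm 0.29 m; its moment is m·g·0.29 clockwise.
Balancing moments: m × 10 × 0.29 = 41.92, giving m = 41.92 / (10 × 0.29) = 14.5 kg.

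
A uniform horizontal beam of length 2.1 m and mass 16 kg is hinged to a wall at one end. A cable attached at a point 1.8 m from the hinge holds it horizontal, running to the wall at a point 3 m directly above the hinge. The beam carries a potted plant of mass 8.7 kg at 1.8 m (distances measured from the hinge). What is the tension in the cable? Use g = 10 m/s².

Choose the hinge as the axis so the unknown hinge reaction has zero arm there.
Beam weight: 16 × 10 = 160 N down at 1.05 m → arm 1.05 m, τ = 160 × 1.05 = 168 N·m clockwise.
Potted plant: 8.7 × 10 = 87 N down at 1.8 m → arm 1.8 m, τ = 87 × 1.8 = 156.6 N·m clockwise.
Total clockwise load moment = 324.6 N·m.
The cable tension T acts at 1.8 m; only its component perpendicular to the beam, T sinθ, produces torque. sinθ = h/√(h²+d²) = 3/√(3²+1.8²) = 0.8575.
Setting net torque to zero: T × 1.8 × 0.8575 = 324.6 → T = 324.6 / 1.544 = 210 N.

T ≈ 210 N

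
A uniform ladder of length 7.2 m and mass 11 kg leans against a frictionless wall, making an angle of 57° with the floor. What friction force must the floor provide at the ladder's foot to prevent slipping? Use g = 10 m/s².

f ≈ 35.7 N

Sum moments about the foot of the ladder (the floor normal and friction both act there and drop out).
Ladder weight 11×10 = 110 N acts at 3.6 m along the ladder; its horizontal arm is 3.6·cos57° = 1.961 m → τ = 215.7 N·m clockwise.
Wall normal N acts horizontally at the top; its moment arm is the height L sinθ = 7.2·sin57° = 6.038 m, counterclockwise.
Στ = 0 ⇒ N × 6.038 = 215.7 ⇒ N = 35.7 N.
ΣFx = 0: friction at the foot balances the wall's push, so f = N_wall = 35.7 N.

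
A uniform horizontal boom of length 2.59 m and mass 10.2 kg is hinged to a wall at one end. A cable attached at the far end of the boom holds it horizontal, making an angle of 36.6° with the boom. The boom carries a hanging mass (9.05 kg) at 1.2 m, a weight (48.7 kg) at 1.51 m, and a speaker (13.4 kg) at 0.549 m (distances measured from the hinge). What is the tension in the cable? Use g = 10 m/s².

Choose the hinge as the axis so the unknown hinge reaction has zero arm there.
Beam weight: 10.2 × 10 = 102 N down at 1.295 m → arm 1.295 m, τ = 102 × 1.295 = 132.1 N·m clockwise.
Hanging mass: 9.05 × 10 = 90.5 N down at 1.2 m → arm 1.2 m, τ = 90.5 × 1.2 = 108.6 N·m clockwise.
Weight: 48.7 × 10 = 487 N down at 1.51 m → arm 1.51 m, τ = 487 × 1.51 = 735.4 N·m clockwise.
Speaker: 13.4 × 10 = 134 N down at 0.549 m → arm 0.549 m, τ = 134 × 0.549 = 73.57 N·m clockwise.
Total clockwise load moment = 1050 N·m.
The cable tension T acts at 2.59 m; only its component perpendicular to the boom, T sinθ, produces torque. sin 36.6° = 0.5962.
Στ = 0 ⇒ T × 2.59 × 0.5962 = 1050 ⇒ T = 1050 / 1.544 = 680 N.

T ≈ 680 N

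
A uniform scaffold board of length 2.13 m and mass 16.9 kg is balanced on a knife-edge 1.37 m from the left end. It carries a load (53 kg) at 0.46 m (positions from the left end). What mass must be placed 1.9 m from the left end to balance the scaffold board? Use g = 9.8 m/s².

m ≈ 101 kg

About the knife-edge (at 1.37 m from the left end):
Beam weight: 16.9 × 9.8 = 165.6 N down at 1.065 m → arm 0.305 m, τ = 165.6 × 0.305 = 50.51 N·m counterclockwise.
Load: 53 × 9.8 = 519.4 N down at 0.46 m → arm 0.91 m, τ = 519.4 × 0.91 = 472.7 N·m counterclockwise.
Net moment of known loads = 523.2 N·m counterclockwise.
An unknown mass m at 1.9 m has arm 0.53 m; its moment is m·g·0.53 clockwise.
For rotational equilibrium, m × 9.8 × 0.53 = 523.2, so m = 523.2 / (9.8 × 0.53) = 101 kg.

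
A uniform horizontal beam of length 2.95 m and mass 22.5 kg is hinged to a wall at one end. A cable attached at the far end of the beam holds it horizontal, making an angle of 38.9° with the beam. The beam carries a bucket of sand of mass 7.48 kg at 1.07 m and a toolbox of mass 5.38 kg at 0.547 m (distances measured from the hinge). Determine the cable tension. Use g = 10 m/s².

T ≈ 238 N

Sum moments about the hinge (the unknown hinge reaction has zero arm there).
Beam weight: 22.5 × 10 = 225 N down at 1.475 m → arm 1.475 m, τ = 225 × 1.475 = 331.9 N·m clockwise.
Bucket of sand: 7.48 × 10 = 74.8 N down at 1.07 m → arm 1.07 m, τ = 74.8 × 1.07 = 80.04 N·m clockwise.
Toolbox: 5.38 × 10 = 53.8 N down at 0.547 m → arm 0.547 m, τ = 53.8 × 0.547 = 29.43 N·m clockwise.
Total clockwise load moment = 441.4 N·m.
The cable tension T acts at 2.95 m; only its component perpendicular to the beam, T sinθ, produces torque. sin 38.9° = 0.628.
Στ = 0 ⇒ T × 2.95 × 0.628 = 441.4 ⇒ T = 441.4 / 1.853 = 238 N.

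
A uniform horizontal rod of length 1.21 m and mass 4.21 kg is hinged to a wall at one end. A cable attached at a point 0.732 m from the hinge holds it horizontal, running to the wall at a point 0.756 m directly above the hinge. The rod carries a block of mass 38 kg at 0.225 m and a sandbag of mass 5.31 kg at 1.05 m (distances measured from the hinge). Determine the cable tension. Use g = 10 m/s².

T ≈ 317 N

Take moments about the hinge.
Beam weight: 4.21 × 10 = 42.1 N down at 0.605 m → arm 0.605 m, τ = 42.1 × 0.605 = 25.47 N·m clockwise.
Block: 38 × 10 = 380 N down at 0.225 m → arm 0.225 m, τ = 380 × 0.225 = 85.5 N·m clockwise.
Sandbag: 5.31 × 10 = 53.1 N down at 1.05 m → arm 1.05 m, τ = 53.1 × 1.05 = 55.76 N·m clockwise.
Total clockwise load moment = 166.7 N·m.
The cable tension T acts at 0.732 m; only its component perpendicular to the rod, T sinθ, produces torque. sinθ = h/√(h²+d²) = 0.756/√(0.756²+0.732²) = 0.7184.
Στ = 0 ⇒ T × 0.732 × 0.7184 = 166.7 ⇒ T = 166.7 / 0.5259 = 317 N.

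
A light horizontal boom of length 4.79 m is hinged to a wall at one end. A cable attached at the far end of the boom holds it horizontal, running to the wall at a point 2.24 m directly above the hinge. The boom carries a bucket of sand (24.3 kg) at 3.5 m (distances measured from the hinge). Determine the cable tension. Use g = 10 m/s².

T ≈ 419 N

Taking torques about the hinge:
Bucket of sand: 24.3 × 10 = 243 N down at 3.5 m → arm 3.5 m, τ = 243 × 3.5 = 850.5 N·m clockwise.
Total clockwise load moment = 850.5 N·m.
The cable tension T acts at 4.79 m; only its component perpendicular to the boom, T sinθ, produces torque. sinθ = h/√(h²+d²) = 2.24/√(2.24²+4.79²) = 0.4236.
For rotational equilibrium, T × 4.79 × 0.4236 = 850.5, so T = 850.5 / 2.029 = 419 N.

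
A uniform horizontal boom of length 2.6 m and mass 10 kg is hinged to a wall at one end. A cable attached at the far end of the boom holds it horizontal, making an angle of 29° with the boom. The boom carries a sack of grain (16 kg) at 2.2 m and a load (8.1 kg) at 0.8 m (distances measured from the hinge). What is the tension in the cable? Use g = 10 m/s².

Choose the hinge as the axis so the unknown hinge reaction has zero arm there.
Beam weight: 10 × 10 = 100 N down at 1.3 m → arm 1.3 m, τ = 100 × 1.3 = 130 N·m clockwise.
Sack of grain: 16 × 10 = 160 N down at 2.2 m → arm 2.2 m, τ = 160 × 2.2 = 352 N·m clockwise.
Load: 8.1 × 10 = 81 N down at 0.8 m → arm 0.8 m, τ = 81 × 0.8 = 64.8 N·m clockwise.
Total clockwise load moment = 546.8 N·m.
The cable tension T acts at 2.6 m; only its component perpendicular to the boom, T sinθ, produces torque. sin 29° = 0.4848.
Setting net torque to zero: T × 2.6 × 0.4848 = 546.8 → T = 546.8 / 1.26 = 434 N.

T ≈ 434 N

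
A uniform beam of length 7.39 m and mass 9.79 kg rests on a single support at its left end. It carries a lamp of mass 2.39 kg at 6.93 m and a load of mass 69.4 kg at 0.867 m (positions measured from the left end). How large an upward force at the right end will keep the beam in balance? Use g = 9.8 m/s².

F ≈ 150 N

Taking torques about the left end:
Beam weight: 9.79 × 9.8 = 95.94 N down at 3.695 m → arm 3.695 m, τ = 95.94 × 3.695 = 354.5 N·m clockwise.
Lamp: 2.39 × 9.8 = 23.42 N down at 6.93 m → arm 6.93 m, τ = 23.42 × 6.93 = 162.3 N·m clockwise.
Load: 69.4 × 9.8 = 680.1 N down at 0.867 m → arm 0.867 m, τ = 680.1 × 0.867 = 589.6 N·m clockwise.
Net moment of the loads = 1106 N·m clockwise.
The upward force F acts at the right end, arm 7.39 m, giving F × 7.39 counterclockwise.
Balancing moments: F × 7.39 = 1106, giving F = 1106 / 7.39 = 150 N.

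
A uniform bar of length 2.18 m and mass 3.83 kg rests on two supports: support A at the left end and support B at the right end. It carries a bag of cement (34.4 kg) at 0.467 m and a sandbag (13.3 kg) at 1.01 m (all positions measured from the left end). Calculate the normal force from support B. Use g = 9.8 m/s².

Choose support A as the axis so its reaction then has zero moment arm.
Beam weight: 3.83 × 9.8 = 37.53 N down at 1.09 m → arm 1.09 m, τ = 37.53 × 1.09 = 40.91 N·m clockwise.
Bag of cement: 34.4 × 9.8 = 337.1 N down at 0.467 m → arm 0.467 m, τ = 337.1 × 0.467 = 157.4 N·m clockwise.
Sandbag: 13.3 × 9.8 = 130.3 N down at 1.01 m → arm 1.01 m, τ = 130.3 × 1.01 = 131.6 N·m clockwise.
Net load moment about support A = 329.9 N·m clockwise.
Reaction R at support B is upward at 2.18 m, arm 2.18 m → moment R × 2.18 counterclockwise.
For rotational equilibrium, R × 2.18 = 329.9, so R = 151 N.

R_B ≈ 151 N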